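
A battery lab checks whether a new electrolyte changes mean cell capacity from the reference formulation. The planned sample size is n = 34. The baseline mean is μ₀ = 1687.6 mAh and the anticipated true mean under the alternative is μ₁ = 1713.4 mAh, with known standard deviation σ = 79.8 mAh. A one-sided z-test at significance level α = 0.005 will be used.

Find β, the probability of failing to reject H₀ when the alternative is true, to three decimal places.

β ≈ 0.755

Standardized effect: d = |μ₁ − μ₀| / σ = |1713.4 − 1687.6| / 79.8 = 0.3233
Noncentrality parameter: λ = d·√n = 0.3233 × √34 = 1.8852
One-sided α = 0.005 → critical value z_{0.005} = 2.576.
Power = Φ(λ − 2.576) = Φ(-0.691) = 0.2449.
Type II error: β = 1 − power = 1 − 0.2449 = 0.7551.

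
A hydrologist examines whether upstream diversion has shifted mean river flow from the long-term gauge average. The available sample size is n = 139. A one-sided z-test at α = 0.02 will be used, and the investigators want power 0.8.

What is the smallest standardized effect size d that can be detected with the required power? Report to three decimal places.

d ≈ 0.246

Required noncentrality: δ = z_{0.02} + z_{0.20} = 2.054 + 0.842 = 2.895.
δ = d·√n ⇒ d = δ/√n = 2.895/√139 = 0.2456.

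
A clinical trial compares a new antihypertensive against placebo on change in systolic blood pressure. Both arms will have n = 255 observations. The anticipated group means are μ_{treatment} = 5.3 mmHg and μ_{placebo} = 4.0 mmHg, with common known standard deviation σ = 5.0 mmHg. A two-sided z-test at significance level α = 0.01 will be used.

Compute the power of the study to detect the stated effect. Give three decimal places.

Standardized effect: d = |μ_{treatment} − μ_{placebo}| / σ = |5.3 − 4.0| / 5.0 = 0.2600
Noncentrality parameter: δ = d·√(n/2) = 0.2600 × √(255/2) = 2.9358
Two-sided α = 0.01 → critical value z_{0.005} = 2.576.
Power = Φ(δ − 2.576) + Φ(−δ − 2.576) = Φ(0.360) + Φ(-5.512) = 0.6406 + 0.0000 = 0.6406.

Power ≈ 0.641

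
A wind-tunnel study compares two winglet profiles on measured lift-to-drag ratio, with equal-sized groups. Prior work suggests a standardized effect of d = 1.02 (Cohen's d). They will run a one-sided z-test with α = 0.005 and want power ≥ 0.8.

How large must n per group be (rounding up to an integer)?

For power 0.8 need Φ(δ − z_{0.005}) = 0.8, so δ = z_{0.005} + z_{0.20} = 2.576 + 0.842 = 3.417.
δ = d·√(n/2) ⇒ n = 2(δ/d)² = 2 × (3.417 / 1.02)² = 22.45.
Round up to the next whole unit.

n = 23 per group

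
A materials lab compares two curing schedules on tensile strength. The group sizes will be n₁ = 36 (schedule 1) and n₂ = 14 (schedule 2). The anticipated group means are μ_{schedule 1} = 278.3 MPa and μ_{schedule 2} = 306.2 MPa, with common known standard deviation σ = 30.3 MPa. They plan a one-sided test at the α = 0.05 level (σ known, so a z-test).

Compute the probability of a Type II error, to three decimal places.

Standardized effect: d = |μ_{schedule 1} − μ_{schedule 2}| / σ = |278.3 − 306.2| / 30.3 = 0.9208
Noncentrality parameter: δ = d / √(1/n₁ + 1/n₂) = 0.9208 / √(1/36 + 1/14) = 2.9234
Critical value for a one-sided test at α = 0.05: z_α = 1.645.
Power = P(Z > 1.645 − δ) = Φ(1.279) = 0.8995.
Type II error: β = 1 − power = 1 − 0.8995 = 0.1005.

β ≈ 0.101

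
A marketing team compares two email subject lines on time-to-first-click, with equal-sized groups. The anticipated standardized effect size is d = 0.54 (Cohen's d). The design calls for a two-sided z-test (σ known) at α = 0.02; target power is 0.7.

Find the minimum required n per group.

n = 56 per group

For power 0.7 need Φ(δ − z_{0.01}) = 0.7, so δ = z_{0.01} + z_{0.30} = 2.326 + 0.524 = 2.851.
(The Φ(−δ − z_{α/2}) term is vanishingly small for δ > 0 and is dropped in the standard sample-size formula.)
δ = d·√(n/2) ⇒ n = 2(δ/d)² = 2 × (2.851 / 0.54)² = 55.74.
Rounding up, n = 56 per group.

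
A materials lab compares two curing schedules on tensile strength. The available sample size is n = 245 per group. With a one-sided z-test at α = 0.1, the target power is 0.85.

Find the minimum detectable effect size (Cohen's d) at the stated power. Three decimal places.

d ≈ 0.209

Required noncentrality: δ = z_{0.1} + z_{0.15} = 1.282 + 1.036 = 2.318.
δ = d·√(n/2) ⇒ d = δ/√(n/2) = 2.318/√(245/2) = 0.2094.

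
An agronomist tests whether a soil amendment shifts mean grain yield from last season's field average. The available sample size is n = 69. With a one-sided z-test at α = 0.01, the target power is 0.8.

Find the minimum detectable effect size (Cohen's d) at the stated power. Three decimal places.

d ≈ 0.381

Required noncentrality: δ = z_{0.01} + z_{0.20} = 2.326 + 0.842 = 3.168.
δ = d·√n ⇒ d = δ/√n = 3.168/√69 = 0.3814.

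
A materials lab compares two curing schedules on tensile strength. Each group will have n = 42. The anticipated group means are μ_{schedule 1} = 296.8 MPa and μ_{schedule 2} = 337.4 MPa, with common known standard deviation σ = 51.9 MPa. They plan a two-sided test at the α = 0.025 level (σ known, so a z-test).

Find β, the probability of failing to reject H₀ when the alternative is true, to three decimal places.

Standardized effect: d = |μ_{schedule 1} − μ_{schedule 2}| / σ = |296.8 − 337.4| / 51.9 = 0.7823
Noncentrality parameter: δ = d·√(n/2) = 0.7823 × √(42/2) = 3.5848
Two-sided α = 0.025 → critical value z_{0.0125} = 2.241.
Power = Φ(δ − 2.241) + Φ(−δ − 2.241) = Φ(1.343) + Φ(-5.826) = 0.9104 + 0.0000 = 0.9104.
Type II error: β = 1 − power = 1 − 0.9104 = 0.0896.

β ≈ 0.090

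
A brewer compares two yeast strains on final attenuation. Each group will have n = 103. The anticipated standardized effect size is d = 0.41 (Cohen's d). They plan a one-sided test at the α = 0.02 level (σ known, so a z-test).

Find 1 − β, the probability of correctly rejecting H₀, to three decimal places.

Power ≈ 0.813

Noncentrality parameter: δ = d·√(n/2) = 0.41 × √(103/2) = 2.9423
Critical value for a one-sided test at α = 0.02: z_α = 2.054.
Power = Φ(δ − 2.054) = Φ(0.889) = 0.8129.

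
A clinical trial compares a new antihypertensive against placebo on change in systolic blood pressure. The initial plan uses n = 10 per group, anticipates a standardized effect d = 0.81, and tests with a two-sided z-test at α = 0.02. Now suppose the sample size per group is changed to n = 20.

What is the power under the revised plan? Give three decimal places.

Power ≈ 0.593

With n = 20 per group: δ = d·√(n/2) = 0.81 × √(20/2) = 2.5614. Critical value z_{0.01} = 2.326.
Revised power = Φ(δ − 2.326) + Φ(−δ − 2.326) = Φ(0.235) + Φ(-4.888) = 0.5929 + 0.0000 = 0.5929.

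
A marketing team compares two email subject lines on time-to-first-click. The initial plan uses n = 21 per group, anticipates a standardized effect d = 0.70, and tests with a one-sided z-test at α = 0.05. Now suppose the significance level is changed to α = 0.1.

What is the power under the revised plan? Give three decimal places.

Power ≈ 0.838

δ = d·√(n/2) = 0.70 × √(21/2) = 2.2683 (unchanged). New critical value: z_{0.1} = 1.282.
Revised power = P(Z > 1.282 − δ) = Φ(0.987) = 0.8381.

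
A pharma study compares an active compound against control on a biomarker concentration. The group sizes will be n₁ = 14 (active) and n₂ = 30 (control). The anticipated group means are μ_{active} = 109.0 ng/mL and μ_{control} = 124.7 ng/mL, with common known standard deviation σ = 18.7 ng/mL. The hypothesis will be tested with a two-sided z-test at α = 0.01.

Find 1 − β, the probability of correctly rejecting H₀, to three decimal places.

Power ≈ 0.507

Standardized effect: d = |μ_{active} − μ_{control}| / σ = |109.0 − 124.7| / 18.7 = 0.8396
Noncentrality parameter: δ = d / √(1/n₁ + 1/n₂) = 0.8396 / √(1/14 + 1/30) = 2.5939
Critical value for a two-sided test at α = 0.01: z_{α/2} = 2.576.
Power = Φ(δ − 2.576) + Φ(−δ − 2.576) = Φ(0.018) + Φ(-5.170) = 0.5072 + 0.0000 = 0.5072.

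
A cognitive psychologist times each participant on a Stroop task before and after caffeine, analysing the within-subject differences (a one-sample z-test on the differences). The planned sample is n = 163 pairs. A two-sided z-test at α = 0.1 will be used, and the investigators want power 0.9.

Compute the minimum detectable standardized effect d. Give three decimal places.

Need Φ(δ − 1.645) = 0.9, so δ = 1.645 + 1.282 = 2.926.
(Lower-tail contribution to power is negligible for δ > 0.)
δ = d·√n ⇒ d = δ/√n = 2.926/√163 = 0.2292.

d ≈ 0.229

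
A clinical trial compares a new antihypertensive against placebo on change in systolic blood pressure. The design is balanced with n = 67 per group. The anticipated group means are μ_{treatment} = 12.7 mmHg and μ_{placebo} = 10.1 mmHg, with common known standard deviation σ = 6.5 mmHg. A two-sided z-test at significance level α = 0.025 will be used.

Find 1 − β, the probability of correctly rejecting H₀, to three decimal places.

Standardized effect: d = |μ_{treatment} − μ_{placebo}| / σ = |12.7 − 10.1| / 6.5 = 0.4000
Noncentrality parameter: δ = d·√(n/2) = 0.4000 × √(67/2) = 2.3152
Critical value for a two-sided test at α = 0.025: z_{α/2} = 2.241.
Power = Φ(δ − 2.241) + Φ(−δ − 2.241) = Φ(0.074) + Φ(-4.557) = 0.5294 + 0.0000 = 0.5294.

Power ≈ 0.529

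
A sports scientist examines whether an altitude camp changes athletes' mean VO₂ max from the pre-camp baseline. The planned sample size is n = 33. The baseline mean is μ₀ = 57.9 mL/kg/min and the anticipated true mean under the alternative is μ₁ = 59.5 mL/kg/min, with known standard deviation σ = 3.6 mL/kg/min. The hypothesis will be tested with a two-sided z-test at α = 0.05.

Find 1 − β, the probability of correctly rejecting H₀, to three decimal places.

Power ≈ 0.723

Standardized effect: d = |μ₁ − μ₀| / σ = |59.5 − 57.9| / 3.6 = 0.4444
Noncentrality parameter: δ = d·√n = 0.4444 × √33 = 2.5531
Two-sided α = 0.05 → critical value z_{0.025} = 1.960.
Power = Φ(δ − 1.960) + Φ(−δ − 1.960) = Φ(0.593) + Φ(-4.513) = 0.7235 + 0.0000 = 0.7235.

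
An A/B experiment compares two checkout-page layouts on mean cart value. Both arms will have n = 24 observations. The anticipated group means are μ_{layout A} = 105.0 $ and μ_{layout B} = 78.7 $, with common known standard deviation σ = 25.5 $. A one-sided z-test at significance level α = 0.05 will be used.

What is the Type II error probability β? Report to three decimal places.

β ≈ 0.027

Standardized effect: d = |μ_{layout A} − μ_{layout B}| / σ = |105.0 − 78.7| / 25.5 = 1.0314
Noncentrality parameter: δ = d·√(n/2) = 1.0314 × √(24/2) = 3.5728
One-sided α = 0.05 → critical value z_{0.05} = 1.645.
Power = Φ(δ − 1.645) = Φ(1.928) = 0.9731.
Type II error: β = 1 − power = 1 − 0.9731 = 0.0269.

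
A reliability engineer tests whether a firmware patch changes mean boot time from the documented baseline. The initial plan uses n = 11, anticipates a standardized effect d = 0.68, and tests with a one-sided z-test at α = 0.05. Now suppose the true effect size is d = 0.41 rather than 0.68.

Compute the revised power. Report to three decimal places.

Power ≈ 0.388

With d = 0.41: δ = d·√n = 0.41 × √11 = 1.3598. Critical value z_{0.05} = 1.645.
Revised power = Φ(δ − 1.645) = Φ(-0.285) = 0.3878.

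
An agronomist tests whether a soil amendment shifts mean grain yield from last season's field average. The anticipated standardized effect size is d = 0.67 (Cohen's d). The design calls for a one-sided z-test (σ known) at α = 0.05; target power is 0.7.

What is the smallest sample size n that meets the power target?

n = 11

For power 0.7 need Φ(δ − z_{0.05}) = 0.7, so δ = z_{0.05} + z_{0.30} = 1.645 + 0.524 = 2.169.
δ = d·√n ⇒ n = (δ/d)² = (2.169 / 0.67)² = 10.48.
Rounding up, n = 11.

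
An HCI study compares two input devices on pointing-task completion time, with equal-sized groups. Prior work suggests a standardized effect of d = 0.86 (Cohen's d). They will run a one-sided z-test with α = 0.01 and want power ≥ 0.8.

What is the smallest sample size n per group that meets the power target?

Set Φ(δ − 2.326) = 0.8; then δ − 2.326 = Φ⁻¹(0.8) = 0.842, giving δ = 3.168.
δ = d·√(n/2) ⇒ n = 2(δ/d)² = 2 × (3.168 / 0.86)² = 27.14.
Round up to the next whole unit.

n = 28 per group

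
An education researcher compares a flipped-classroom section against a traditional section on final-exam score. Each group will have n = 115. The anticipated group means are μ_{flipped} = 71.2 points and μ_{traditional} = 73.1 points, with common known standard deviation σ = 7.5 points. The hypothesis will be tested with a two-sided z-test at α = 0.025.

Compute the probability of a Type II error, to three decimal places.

β ≈ 0.626

Standardized effect: d = |μ_{flipped} − μ_{traditional}| / σ = |71.2 − 73.1| / 7.5 = 0.2533
Noncentrality parameter: λ = d·√(n/2) = 0.2533 × √(115/2) = 1.9210
Two-sided α = 0.025 → critical value z_{0.0125} = 2.241.
Power = Φ(λ − 2.241) + Φ(−λ − 2.241) = Φ(-0.320) + Φ(-4.162) = 0.3743 + 0.0000 = 0.3743.
Type II error: β = 1 − power = 1 − 0.3743 = 0.6257.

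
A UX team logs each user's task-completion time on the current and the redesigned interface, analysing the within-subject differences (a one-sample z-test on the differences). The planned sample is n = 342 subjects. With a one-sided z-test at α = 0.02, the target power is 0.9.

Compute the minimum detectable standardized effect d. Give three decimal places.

d ≈ 0.180

Need Φ(δ − 2.054) = 0.9, so δ = 2.054 + 1.282 = 3.335.
δ = d·√n ⇒ d = δ/√n = 3.335/√342 = 0.1804.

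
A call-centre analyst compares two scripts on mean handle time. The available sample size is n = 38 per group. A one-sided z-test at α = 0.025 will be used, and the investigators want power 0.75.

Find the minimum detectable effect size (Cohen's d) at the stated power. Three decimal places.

d ≈ 0.604

Need Φ(δ − 1.960) = 0.75, so δ = 1.960 + 0.674 = 2.634.
δ = d·√(n/2) ⇒ d = δ/√(n/2) = 2.634/√(38/2) = 0.6044.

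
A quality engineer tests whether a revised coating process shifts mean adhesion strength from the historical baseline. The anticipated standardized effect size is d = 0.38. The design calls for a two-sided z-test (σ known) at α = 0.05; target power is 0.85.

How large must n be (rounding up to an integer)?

For power 0.85 need Φ(δ − z_{0.025}) = 0.85, so δ = z_{0.025} + z_{0.15} = 1.960 + 1.036 = 2.996.
(For δ > 0 the lower-tail rejection region contributes negligibly to power, so the one-term inversion is standard.)
δ = d·√n ⇒ n = (δ/d)² = (2.996 / 0.38)² = 62.18.
Round up to the next whole unit.

n = 63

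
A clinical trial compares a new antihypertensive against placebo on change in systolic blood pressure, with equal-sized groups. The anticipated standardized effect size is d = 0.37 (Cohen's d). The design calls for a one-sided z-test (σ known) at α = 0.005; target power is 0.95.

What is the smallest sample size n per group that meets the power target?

For power 0.95 need Φ(δ − z_{0.005}) = 0.95, so δ = z_{0.005} + z_{0.05} = 2.576 + 1.645 = 4.221.
δ = d·√(n/2) ⇒ n = 2(δ/d)² = 2 × (4.221 / 0.37)² = 260.25.
Rounding up, n = 261 per group.

n = 261 per group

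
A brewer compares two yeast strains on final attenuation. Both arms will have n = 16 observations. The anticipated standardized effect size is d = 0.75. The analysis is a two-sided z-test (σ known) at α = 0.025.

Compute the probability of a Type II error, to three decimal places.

β ≈ 0.548

Noncentrality parameter: δ = d·√(n/2) = 0.75 × √(16/2) = 2.1213
Two-sided α = 0.025 → critical value z_{0.0125} = 2.241.
Power = Φ(δ − 2.241) + Φ(−δ − 2.241) = Φ(-0.120) + Φ(-4.363) = 0.4522 + 0.0000 = 0.4522.
Type II error: β = 1 − power = 1 − 0.4522 = 0.5478.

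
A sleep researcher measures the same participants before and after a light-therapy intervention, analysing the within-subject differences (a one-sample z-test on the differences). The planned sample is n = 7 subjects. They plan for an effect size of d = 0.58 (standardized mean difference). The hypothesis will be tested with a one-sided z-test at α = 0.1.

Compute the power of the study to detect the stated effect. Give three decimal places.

Power ≈ 0.600

Noncentrality parameter: δ = d·√n = 0.58 × √7 = 1.5345
One-sided α = 0.1 → critical value z_{0.1} = 1.282.
Power = P(Z > 1.282 − δ) = Φ(0.253) = 0.5999.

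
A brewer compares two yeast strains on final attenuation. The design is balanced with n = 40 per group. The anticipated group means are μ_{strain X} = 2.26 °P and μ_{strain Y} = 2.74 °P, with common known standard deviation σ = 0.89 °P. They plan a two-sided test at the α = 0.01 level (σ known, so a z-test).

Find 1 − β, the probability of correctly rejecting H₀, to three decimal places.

Standardized effect: d = |μ_{strain X} − μ_{strain Y}| / σ = |2.26 − 2.74| / 0.89 = 0.5393
Noncentrality parameter: δ = d·√(n/2) = 0.5393 × √(40/2) = 2.4119
Two-sided α = 0.01 → critical value z_{0.005} = 2.576.
Power = Φ(δ − 2.576) + Φ(−δ − 2.576) = Φ(-0.164) + Φ(-4.988) = 0.4349 + 0.0000 = 0.4349.

Power ≈ 0.435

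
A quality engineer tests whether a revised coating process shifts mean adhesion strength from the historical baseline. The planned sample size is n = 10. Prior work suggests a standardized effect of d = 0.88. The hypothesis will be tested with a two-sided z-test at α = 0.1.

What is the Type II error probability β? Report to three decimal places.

β ≈ 0.128

Noncentrality parameter: δ = d·√n = 0.88 × √10 = 2.7828
Critical value for a two-sided test at α = 0.1: z_{α/2} = 1.645.
Power = Φ(δ − 1.645) + Φ(−δ − 1.645) = Φ(1.138) + Φ(-4.428) = 0.8724 + 0.0000 = 0.8724.
Type II error: β = 1 − power = 1 − 0.8724 = 0.1276.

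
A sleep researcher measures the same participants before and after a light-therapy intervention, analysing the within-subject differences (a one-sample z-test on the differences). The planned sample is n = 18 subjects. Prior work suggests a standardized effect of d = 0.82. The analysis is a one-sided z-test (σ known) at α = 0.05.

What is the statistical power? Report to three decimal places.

Noncentrality parameter: δ = d·√n = 0.82 × √18 = 3.4790
One-sided α = 0.05 → critical value z_{0.05} = 1.645.
Power = Φ(δ − 1.645) = Φ(1.834) = 0.9667.

Power ≈ 0.967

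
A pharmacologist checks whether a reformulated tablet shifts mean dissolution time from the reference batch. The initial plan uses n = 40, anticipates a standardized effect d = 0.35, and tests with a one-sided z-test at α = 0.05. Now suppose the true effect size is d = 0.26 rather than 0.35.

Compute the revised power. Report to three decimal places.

With d = 0.26: δ = d·√n = 0.26 × √40 = 1.6444. Critical value z_{0.05} = 1.645.
Revised power = Φ(δ − 1.645) = Φ(0.000) = 0.4998.

Power ≈ 0.500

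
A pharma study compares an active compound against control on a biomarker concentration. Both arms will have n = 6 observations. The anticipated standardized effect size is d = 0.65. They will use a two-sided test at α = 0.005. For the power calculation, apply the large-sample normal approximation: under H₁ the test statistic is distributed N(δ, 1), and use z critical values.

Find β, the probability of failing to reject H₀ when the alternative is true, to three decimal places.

Noncentrality parameter: δ = d·√(n/2) = 0.65 × √(6/2) = 1.1258
Two-sided α = 0.005 → critical value z_{0.0025} = 2.807.
Power = Φ(δ − 2.807) + Φ(−δ − 2.807) = Φ(-1.681) + Φ(-3.933) = 0.0464 + 0.0000 = 0.0464.
Type II error: β = 1 − power = 1 − 0.0464 = 0.9536.

β ≈ 0.954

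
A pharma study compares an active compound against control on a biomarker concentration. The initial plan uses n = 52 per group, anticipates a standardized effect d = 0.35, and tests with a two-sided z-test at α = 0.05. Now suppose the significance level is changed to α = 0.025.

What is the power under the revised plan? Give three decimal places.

Power ≈ 0.324

δ = d·√(n/2) = 0.35 × √(52/2) = 1.7847 (unchanged). New critical value: z_{0.0125} = 2.241.
Revised power = Φ(δ − 2.241) + Φ(−δ − 2.241) = Φ(-0.457) + Φ(-4.026) = 0.3239 + 0.0000 = 0.3240.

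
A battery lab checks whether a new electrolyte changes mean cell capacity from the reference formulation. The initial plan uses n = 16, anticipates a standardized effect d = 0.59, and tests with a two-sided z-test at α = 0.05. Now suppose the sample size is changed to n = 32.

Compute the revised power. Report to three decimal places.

With n = 32: δ = d·√n = 0.59 × √32 = 3.3375. Critical value z_{0.025} = 1.960.
Revised power = Φ(δ − 1.960) + Φ(−δ − 1.960) = Φ(1.378) + Φ(-5.298) = 0.9158 + 0.0000 = 0.9158.

Power ≈ 0.916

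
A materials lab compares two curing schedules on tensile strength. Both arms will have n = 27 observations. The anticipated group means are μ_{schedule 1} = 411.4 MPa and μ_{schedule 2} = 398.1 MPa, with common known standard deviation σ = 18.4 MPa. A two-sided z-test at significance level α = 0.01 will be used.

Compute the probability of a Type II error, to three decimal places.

Standardized effect: d = |μ_{schedule 1} − μ_{schedule 2}| / σ = |411.4 − 398.1| / 18.4 = 0.7228
Noncentrality parameter: δ = d·√(n/2) = 0.7228 × √(27/2) = 2.6558
Critical value for a two-sided test at α = 0.01: z_{α/2} = 2.576.
Power = Φ(δ − 2.576) + Φ(−δ − 2.576) = Φ(0.080) + Φ(-5.232) = 0.5319 + 0.0000 = 0.5319.
Type II error: β = 1 − power = 1 − 0.5319 = 0.4681.

β ≈ 0.468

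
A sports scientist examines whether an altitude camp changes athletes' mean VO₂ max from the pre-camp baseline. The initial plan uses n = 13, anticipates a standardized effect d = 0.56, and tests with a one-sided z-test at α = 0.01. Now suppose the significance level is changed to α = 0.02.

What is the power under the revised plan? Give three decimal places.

δ = d·√n = 0.56 × √13 = 2.0191 (unchanged). New critical value: z_{0.02} = 2.054.
Revised power = Φ(δ − 2.054) = Φ(-0.035) = 0.4862.

Power ≈ 0.486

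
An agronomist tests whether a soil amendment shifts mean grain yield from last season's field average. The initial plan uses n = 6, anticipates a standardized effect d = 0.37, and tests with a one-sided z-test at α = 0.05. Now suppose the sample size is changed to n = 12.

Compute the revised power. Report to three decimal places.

With n = 12: δ = d·√n = 0.37 × √12 = 1.2817. Critical value z_{0.05} = 1.645.
Revised power = Φ(δ − 1.645) = Φ(-0.363) = 0.3583.

Power ≈ 0.358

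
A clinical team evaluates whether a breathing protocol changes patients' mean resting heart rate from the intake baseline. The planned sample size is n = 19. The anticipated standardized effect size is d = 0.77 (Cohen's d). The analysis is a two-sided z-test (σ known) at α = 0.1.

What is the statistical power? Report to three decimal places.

Power ≈ 0.957

Noncentrality parameter: δ = d·√n = 0.77 × √19 = 3.3564
Critical value for a two-sided test at α = 0.1: z_{α/2} = 1.645.
Power = Φ(δ − 1.645) + Φ(−δ − 1.645) = Φ(1.711) + Φ(-5.001) = 0.9565 + 0.0000 = 0.9565.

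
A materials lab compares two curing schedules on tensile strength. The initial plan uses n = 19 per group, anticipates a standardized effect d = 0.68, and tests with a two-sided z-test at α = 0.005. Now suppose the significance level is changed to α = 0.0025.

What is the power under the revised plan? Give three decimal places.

Power ≈ 0.177

δ = d·√(n/2) = 0.68 × √(19/2) = 2.0959 (unchanged). New critical value: z_{0.0013} = 3.023.
Revised power = Φ(δ − 3.023) + Φ(−δ − 3.023) = Φ(-0.927) + Φ(-5.119) = 0.1768 + 0.0000 = 0.1768.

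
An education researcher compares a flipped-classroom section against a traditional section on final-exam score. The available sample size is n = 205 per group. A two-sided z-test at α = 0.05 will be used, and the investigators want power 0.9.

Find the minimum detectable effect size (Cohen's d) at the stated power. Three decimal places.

d ≈ 0.320

Required noncentrality: δ = z_{0.025} + z_{0.10} = 1.960 + 1.282 = 3.242.
(Lower-tail contribution to power is negligible for δ > 0.)
δ = d·√(n/2) ⇒ d = δ/√(n/2) = 3.242/√(205/2) = 0.3202.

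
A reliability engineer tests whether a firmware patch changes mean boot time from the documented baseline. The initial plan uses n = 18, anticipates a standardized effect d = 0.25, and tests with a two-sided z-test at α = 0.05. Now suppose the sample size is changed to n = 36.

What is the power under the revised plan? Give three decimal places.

With n = 36: δ = d·√n = 0.25 × √36 = 1.5000. Critical value z_{0.025} = 1.960.
Revised power = Φ(δ − 1.960) + Φ(−δ − 1.960) = Φ(-0.460) + Φ(-3.460) = 0.3228 + 0.0003 = 0.3230.

Power ≈ 0.323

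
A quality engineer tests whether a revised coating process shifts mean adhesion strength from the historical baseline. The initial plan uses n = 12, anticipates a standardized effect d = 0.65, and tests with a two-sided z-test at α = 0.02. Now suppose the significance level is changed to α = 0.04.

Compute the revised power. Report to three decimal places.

Power ≈ 0.578

δ = d·√n = 0.65 × √12 = 2.2517 (unchanged). New critical value: z_{0.02} = 2.054.
Revised power = Φ(δ − 2.054) + Φ(−δ − 2.054) = Φ(0.198) + Φ(-4.305) = 0.5784 + 0.0000 = 0.5785.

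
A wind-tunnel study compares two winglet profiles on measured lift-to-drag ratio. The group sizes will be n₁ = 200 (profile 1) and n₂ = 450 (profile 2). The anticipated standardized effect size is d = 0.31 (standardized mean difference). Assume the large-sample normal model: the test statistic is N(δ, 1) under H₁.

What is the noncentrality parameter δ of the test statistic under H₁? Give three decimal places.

δ ≈ 3.648

The noncentrality parameter scales effect size by the design's sample-size factor: δ = d / √(1/n₁ + 1/n₂) = 0.31 / √(1/200 + 1/450) = 3.6478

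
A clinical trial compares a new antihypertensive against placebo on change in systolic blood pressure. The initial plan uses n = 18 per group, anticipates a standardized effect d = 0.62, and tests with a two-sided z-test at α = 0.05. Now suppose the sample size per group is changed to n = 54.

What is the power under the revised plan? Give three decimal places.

With n = 54 per group: δ = d·√(n/2) = 0.62 × √(54/2) = 3.2216. Critical value z_{0.025} = 1.960.
Revised power = Φ(δ − 1.960) + Φ(−δ − 1.960) = Φ(1.262) + Φ(-5.182) = 0.8965 + 0.0000 = 0.8965.

Power ≈ 0.896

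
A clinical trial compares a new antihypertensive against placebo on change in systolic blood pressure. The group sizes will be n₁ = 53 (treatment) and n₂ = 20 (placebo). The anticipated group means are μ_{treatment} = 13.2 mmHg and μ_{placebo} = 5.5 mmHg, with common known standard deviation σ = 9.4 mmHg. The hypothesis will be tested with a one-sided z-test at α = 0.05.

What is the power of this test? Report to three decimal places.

Standardized effect: d = |μ_{treatment} − μ_{placebo}| / σ = |13.2 − 5.5| / 9.4 = 0.8191
Noncentrality parameter: δ = d / √(1/n₁ + 1/n₂) = 0.8191 / √(1/53 + 1/20) = 3.1214
One-sided α = 0.05 → critical value z_{0.05} = 1.645.
Power = P(Z > 1.645 − δ) = Φ(1.477) = 0.9301.

Power ≈ 0.930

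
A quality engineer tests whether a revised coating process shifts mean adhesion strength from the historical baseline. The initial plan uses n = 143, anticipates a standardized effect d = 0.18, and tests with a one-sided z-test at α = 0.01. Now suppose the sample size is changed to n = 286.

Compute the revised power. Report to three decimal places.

With n = 286: δ = d·√n = 0.18 × √286 = 3.0441. Critical value z_{0.01} = 2.326.
Revised power = P(Z > 2.326 − δ) = Φ(0.718) = 0.7635.

Power ≈ 0.764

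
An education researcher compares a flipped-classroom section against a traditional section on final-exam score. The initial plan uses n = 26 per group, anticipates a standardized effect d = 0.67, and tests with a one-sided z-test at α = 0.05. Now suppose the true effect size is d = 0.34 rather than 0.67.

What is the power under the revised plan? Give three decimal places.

Power ≈ 0.338

With d = 0.34: δ = d·√(n/2) = 0.34 × √(26/2) = 1.2259. Critical value z_{0.05} = 1.645.
Revised power = P(Z > 1.645 − δ) = Φ(-0.419) = 0.3376.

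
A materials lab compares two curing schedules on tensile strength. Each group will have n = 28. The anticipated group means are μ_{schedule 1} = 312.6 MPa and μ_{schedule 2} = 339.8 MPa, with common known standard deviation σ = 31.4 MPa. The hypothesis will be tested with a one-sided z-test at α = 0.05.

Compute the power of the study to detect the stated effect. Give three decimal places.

Standardized effect: d = |μ_{schedule 1} − μ_{schedule 2}| / σ = |312.6 − 339.8| / 31.4 = 0.8662
Noncentrality parameter: δ = d·√(n/2) = 0.8662 × √(28/2) = 3.2412
Critical value for a one-sided test at α = 0.05: z_α = 1.645.
Power = Φ(δ − 1.645) = Φ(1.596) = 0.9448.

Power ≈ 0.945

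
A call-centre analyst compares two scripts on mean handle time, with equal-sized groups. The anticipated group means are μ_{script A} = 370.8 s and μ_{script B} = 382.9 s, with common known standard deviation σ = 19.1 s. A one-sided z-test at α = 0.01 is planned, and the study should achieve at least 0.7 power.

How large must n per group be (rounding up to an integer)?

Standardized effect: d = |μ_{script A} − μ_{script B}| / σ = |370.8 − 382.9| / 19.1 = 0.6335
For power 0.7 need Φ(δ − z_{0.01}) = 0.7, so δ = z_{0.01} + z_{0.30} = 2.326 + 0.524 = 2.851.
δ = d·√(n/2) ⇒ n = 2(δ/d)² = 2 × (2.851 / 0.6335)² = 40.50.
Rounding up, n = 41 per group.

n = 41 per group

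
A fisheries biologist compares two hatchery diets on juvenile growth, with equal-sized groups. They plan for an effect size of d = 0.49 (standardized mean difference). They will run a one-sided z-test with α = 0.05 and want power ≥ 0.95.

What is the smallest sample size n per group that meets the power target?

n = 91 per group

Set Φ(δ − 1.645) = 0.95; then δ − 1.645 = Φ⁻¹(0.95) = 1.645, giving δ = 3.290.
δ = d·√(n/2) ⇒ n = 2(δ/d)² = 2 × (3.290 / 0.49)² = 90.15.
Round up to the next whole unit.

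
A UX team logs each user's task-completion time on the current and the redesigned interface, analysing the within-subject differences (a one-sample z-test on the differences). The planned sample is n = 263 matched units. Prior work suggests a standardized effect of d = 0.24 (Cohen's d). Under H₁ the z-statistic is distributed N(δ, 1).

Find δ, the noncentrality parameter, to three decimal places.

δ = d·√n = 0.24 × √263 = 3.8921

δ ≈ 3.892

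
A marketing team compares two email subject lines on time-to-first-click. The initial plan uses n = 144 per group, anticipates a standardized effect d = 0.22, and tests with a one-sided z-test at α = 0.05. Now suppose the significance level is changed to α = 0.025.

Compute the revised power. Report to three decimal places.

Power ≈ 0.463

δ = d·√(n/2) = 0.22 × √(144/2) = 1.8668 (unchanged). New critical value: z_{0.025} = 1.960.
Revised power = Φ(δ − 1.960) = Φ(-0.093) = 0.4629.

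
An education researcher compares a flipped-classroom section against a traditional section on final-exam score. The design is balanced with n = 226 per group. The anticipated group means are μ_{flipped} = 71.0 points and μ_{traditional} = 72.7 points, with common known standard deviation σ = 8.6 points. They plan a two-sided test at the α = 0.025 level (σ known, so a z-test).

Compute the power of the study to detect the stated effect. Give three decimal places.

Standardized effect: d = |μ_{flipped} − μ_{traditional}| / σ = |71.0 − 72.7| / 8.6 = 0.1977
Noncentrality parameter: δ = d·√(n/2) = 0.1977 × √(226/2) = 2.1013
Critical value for a two-sided test at α = 0.025: z_{α/2} = 2.241.
Power = Φ(δ − 2.241) + Φ(−δ − 2.241) = Φ(-0.140) + Φ(-4.343) = 0.4443 + 0.0000 = 0.4443.

Power ≈ 0.444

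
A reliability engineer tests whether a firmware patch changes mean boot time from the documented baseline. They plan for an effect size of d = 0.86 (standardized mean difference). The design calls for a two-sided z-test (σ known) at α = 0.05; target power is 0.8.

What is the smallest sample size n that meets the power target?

n = 11

For power 0.8 need Φ(δ − z_{0.025}) = 0.8, so δ = z_{0.025} + z_{0.20} = 1.960 + 0.842 = 2.802.
(For δ > 0 the lower-tail rejection region contributes negligibly to power, so the one-term inversion is standard.)
δ = d·√n ⇒ n = (δ/d)² = (2.802 / 0.86)² = 10.61.
Rounding up, n = 11.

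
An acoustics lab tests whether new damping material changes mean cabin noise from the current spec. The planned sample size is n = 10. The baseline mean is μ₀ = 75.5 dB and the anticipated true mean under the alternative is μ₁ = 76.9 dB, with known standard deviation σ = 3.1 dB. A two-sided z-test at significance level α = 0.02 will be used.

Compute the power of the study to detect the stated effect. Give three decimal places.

Power ≈ 0.185

Standardized effect: d = |μ₁ − μ₀| / σ = |76.9 − 75.5| / 3.1 = 0.4516
Noncentrality parameter: δ = d·√n = 0.4516 × √10 = 1.4281
Two-sided α = 0.02 → critical value z_{0.01} = 2.326.
Power = Φ(δ − 2.326) + Φ(−δ − 2.326) = Φ(-0.898) + Φ(-3.754) = 0.1845 + 0.0001 = 0.1846.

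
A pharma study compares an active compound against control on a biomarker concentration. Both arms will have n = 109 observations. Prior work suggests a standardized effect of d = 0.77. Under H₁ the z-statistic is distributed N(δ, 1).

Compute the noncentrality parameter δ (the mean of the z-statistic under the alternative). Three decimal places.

δ = d·√(n/2) = 0.77 × √(109/2) = 5.6845

δ ≈ 5.684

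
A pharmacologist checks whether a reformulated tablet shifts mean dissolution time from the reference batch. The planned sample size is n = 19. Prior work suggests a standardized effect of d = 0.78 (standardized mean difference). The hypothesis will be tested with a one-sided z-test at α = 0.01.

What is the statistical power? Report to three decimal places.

Noncentrality parameter: δ = d·√n = 0.78 × √19 = 3.3999
Critical value for a one-sided test at α = 0.01: z_α = 2.326.
Power = P(Z > 2.326 − δ) = Φ(1.074) = 0.8585.

Power ≈ 0.858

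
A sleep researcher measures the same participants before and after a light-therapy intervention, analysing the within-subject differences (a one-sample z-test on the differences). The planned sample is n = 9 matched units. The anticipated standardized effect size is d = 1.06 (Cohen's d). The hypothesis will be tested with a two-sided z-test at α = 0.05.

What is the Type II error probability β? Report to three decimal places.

β ≈ 0.111

Noncentrality parameter: δ = d·√n = 1.06 × √9 = 3.1800
Critical value for a two-sided test at α = 0.05: z_{α/2} = 1.960.
Power = Φ(δ − 1.960) + Φ(−δ − 1.960) = Φ(1.220) + Φ(-5.140) = 0.8888 + 0.0000 = 0.8888.
Type II error: β = 1 − power = 1 − 0.8888 = 0.1112.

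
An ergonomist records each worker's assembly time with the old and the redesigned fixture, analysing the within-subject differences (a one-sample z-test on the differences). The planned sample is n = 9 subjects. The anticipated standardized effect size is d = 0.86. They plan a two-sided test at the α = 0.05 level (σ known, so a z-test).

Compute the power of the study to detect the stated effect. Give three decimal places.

Power ≈ 0.732

Noncentrality parameter: δ = d·√n = 0.86 × √9 = 2.5800
Critical value for a two-sided test at α = 0.05: z_{α/2} = 1.960.
Power = Φ(δ − 1.960) + Φ(−δ − 1.960) = Φ(0.620) + Φ(-4.540) = 0.7324 + 0.0000 = 0.7324.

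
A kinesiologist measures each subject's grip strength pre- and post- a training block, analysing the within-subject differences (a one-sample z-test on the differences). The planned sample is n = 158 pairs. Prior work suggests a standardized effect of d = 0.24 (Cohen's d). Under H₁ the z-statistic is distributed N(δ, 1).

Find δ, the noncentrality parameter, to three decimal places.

δ = d·√n = 0.24 × √158 = 3.0168

δ ≈ 3.017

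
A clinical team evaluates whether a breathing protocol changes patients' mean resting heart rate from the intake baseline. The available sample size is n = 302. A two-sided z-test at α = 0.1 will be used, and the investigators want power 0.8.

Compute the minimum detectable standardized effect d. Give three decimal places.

d ≈ 0.143

Required noncentrality: δ = z_{0.05} + z_{0.20} = 1.645 + 0.842 = 2.486.
(Lower-tail contribution to power is negligible for δ > 0.)
δ = d·√n ⇒ d = δ/√n = 2.486/√302 = 0.1431.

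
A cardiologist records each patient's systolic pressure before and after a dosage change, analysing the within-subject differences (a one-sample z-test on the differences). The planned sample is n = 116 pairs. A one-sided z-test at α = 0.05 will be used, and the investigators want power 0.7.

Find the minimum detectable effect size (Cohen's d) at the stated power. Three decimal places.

Need Φ(δ − 1.645) = 0.7, so δ = 1.645 + 0.524 = 2.169.
δ = d·√n ⇒ d = δ/√n = 2.169/√116 = 0.2014.

d ≈ 0.201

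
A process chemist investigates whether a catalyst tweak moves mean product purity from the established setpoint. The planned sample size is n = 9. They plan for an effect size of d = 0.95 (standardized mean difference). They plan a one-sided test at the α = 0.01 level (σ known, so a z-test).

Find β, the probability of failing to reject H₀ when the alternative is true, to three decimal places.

β ≈ 0.300

Noncentrality parameter: δ = d·√n = 0.95 × √9 = 2.8500
One-sided α = 0.01 → critical value z_{0.01} = 2.326.
Power = P(Z > 2.326 − δ) = Φ(0.524) = 0.6997.
Type II error: β = 1 − power = 1 − 0.6997 = 0.3003.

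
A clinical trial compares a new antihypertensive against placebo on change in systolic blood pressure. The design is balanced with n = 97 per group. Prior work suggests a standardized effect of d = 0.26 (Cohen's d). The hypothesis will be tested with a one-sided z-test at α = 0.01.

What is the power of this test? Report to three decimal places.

Power ≈ 0.303

Noncentrality parameter: δ = d·√(n/2) = 0.26 × √(97/2) = 1.8107
One-sided α = 0.01 → critical value z_{0.01} = 2.326.
Power = Φ(δ − 2.326) = Φ(-0.516) = 0.3030.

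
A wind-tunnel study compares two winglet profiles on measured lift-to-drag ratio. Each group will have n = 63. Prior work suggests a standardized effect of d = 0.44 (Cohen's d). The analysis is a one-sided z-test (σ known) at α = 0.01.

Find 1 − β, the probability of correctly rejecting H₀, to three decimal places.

Noncentrality parameter: δ = d·√(n/2) = 0.44 × √(63/2) = 2.4695
One-sided α = 0.01 → critical value z_{0.01} = 2.326.
Power = Φ(δ − 2.326) = Φ(0.143) = 0.5569.

Power ≈ 0.557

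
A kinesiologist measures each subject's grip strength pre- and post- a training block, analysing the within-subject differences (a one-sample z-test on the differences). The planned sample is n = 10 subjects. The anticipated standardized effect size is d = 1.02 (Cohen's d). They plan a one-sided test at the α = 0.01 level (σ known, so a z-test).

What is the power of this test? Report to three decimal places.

Power ≈ 0.816

Noncentrality parameter: δ = d·√n = 1.02 × √10 = 3.2255
One-sided α = 0.01 → critical value z_{0.01} = 2.326.
Power = Φ(δ − 2.326) = Φ(0.899) = 0.8157.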